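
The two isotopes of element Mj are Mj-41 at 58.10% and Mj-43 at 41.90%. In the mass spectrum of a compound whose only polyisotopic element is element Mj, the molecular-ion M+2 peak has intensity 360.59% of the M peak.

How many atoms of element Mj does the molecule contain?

5

With n Mj atoms, P(M+2)/P(M) = C(n,1)·p^(n−1)q / p^n = n·q/p = n · 0.4190/0.5810.
n = 3.6059 × 0.5810/0.4190 = 5.00 ≈ 5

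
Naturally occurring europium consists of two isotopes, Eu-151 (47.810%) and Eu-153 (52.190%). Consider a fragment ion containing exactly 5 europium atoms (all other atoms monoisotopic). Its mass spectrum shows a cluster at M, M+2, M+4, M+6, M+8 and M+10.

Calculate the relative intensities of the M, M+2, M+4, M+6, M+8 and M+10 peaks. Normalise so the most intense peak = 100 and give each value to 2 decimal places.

7.69 : 41.96 : 91.61 : 100.00 : 54.58 : 11.92

Each Eu atom is independently Eu-151 (p = 0.47810) or Eu-153 (q = 0.52190); the cluster is the binomial expansion (p + q)^5.
P(M) = 0.47810^5 = 0.024980
P(M+2) = 5 × 0.47810^4 × 0.52190^1 = 0.136343
P(M+4) = 10 × 0.47810^3 × 0.52190^2 = 0.297667
P(M+6) = 10 × 0.47810^2 × 0.52190^3 = 0.324937
P(M+8) = 5 × 0.47810^1 × 0.52190^4 = 0.177353
P(M+10) = 0.52190^5 = 0.038720
The M+6 peak is largest (0.324937); scaling to 100 gives 7.69 : 41.96 : 91.61 : 100.00 : 54.58 : 11.92.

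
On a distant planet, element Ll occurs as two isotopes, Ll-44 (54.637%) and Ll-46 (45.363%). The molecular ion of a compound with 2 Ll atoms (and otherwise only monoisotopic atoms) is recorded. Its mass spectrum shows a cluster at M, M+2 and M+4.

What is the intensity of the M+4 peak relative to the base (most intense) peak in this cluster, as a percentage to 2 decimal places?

(0.54637 + 0.45363)^2 gives M 0.2985, M+2 0.4957, M+4 0.2058; the largest is M+2.
P(M+2) = C(2,1) × 0.54637^1 × 0.45363^1 = 2 × 0.54637 × 0.45363 = 0.495700 (base)
P(M+4) = C(2,2) × 0.54637^0 × 0.45363^2 = 1 × 1.0000 × 0.20578018 = 0.205780
Relative intensity = 0.205780 / 0.495700 × 100 = 41.51

41.51%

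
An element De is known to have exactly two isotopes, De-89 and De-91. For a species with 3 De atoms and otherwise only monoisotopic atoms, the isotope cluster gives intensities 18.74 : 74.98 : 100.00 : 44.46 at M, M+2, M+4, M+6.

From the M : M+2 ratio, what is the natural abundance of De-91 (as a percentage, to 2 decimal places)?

57.15%

If p is the fraction of De that is De-89, then I(M+2)/I(M) = [C(3,1)·p^2·(1−p)] / p^3 = 3·(1−p)/p = 74.98/18.74 = 4.0011
(1−p)/p = 4.0011/3 = 1.3337  ⇒  p = 1/(1 + 1.3337) = 0.4285
De-89: 42.85%, De-91: 57.15%.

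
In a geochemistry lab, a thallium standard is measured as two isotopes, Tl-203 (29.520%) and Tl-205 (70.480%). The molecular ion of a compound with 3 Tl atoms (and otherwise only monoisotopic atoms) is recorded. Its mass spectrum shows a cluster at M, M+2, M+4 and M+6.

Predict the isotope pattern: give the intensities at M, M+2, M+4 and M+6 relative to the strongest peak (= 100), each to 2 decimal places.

Each Tl atom is independently Tl-203 (p = 0.29520) or Tl-205 (q = 0.70480); the cluster is the binomial expansion (p + q)^3.
P(M) = 0.29520^3 = 0.025725
P(M+2) = 3 × 0.29520^2 × 0.70480^1 = 0.184255
P(M+4) = 3 × 0.29520^1 × 0.70480^2 = 0.439916
P(M+6) = 0.70480^3 = 0.350104
The M+4 peak is largest (0.439916); scaling to 100 gives 5.85 : 41.88 : 100.00 : 79.58.

5.85 : 41.88 : 100.00 : 79.58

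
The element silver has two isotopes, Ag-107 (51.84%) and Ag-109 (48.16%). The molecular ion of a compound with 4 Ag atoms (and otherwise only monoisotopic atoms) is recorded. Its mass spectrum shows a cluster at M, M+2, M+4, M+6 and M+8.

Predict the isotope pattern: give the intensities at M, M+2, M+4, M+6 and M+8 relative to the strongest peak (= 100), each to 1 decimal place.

Expanding (0.5184 + 0.4816)^4:
P(M) = 0.5184^4 = 0.072220
P(M+2) = 4 × 0.5184^3 × 0.4816^1 = 0.268375
P(M+4) = 6 × 0.5184^2 × 0.4816^2 = 0.373985
P(M+6) = 4 × 0.5184^1 × 0.4816^3 = 0.231624
P(M+8) = 0.4816^4 = 0.053795
The M+4 peak is largest (0.373985); scaling to 100 gives 19.3 : 71.8 : 100.0 : 61.9 : 14.4.

19.3 : 71.8 : 100.0 : 61.9 : 14.4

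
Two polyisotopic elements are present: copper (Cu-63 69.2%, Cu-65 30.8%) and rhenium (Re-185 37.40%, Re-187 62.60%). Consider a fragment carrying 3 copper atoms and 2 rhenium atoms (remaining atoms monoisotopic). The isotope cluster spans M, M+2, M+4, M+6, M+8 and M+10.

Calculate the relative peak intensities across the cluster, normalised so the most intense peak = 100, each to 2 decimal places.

Copper pattern (n=3): 0.33137389 : 0.44247034 : 0.19693766 : 0.02921811
Rhenium pattern (n=2): 0.139876 : 0.468248 : 0.391876
Convolve the two distributions (both contribute in 2-u steps):
  M: 0.33137389×0.139876 = 0.046351
  M+2: 0.33137389×0.468248 + 0.44247034×0.139876 = 0.217056
  M+4: 0.33137389×0.391876 + 0.44247034×0.468248 + 0.19693766×0.139876 = 0.364590
  M+6: 0.44247034×0.391876 + 0.19693766×0.468248 + 0.02921811×0.139876 = 0.269696
  M+8: 0.19693766×0.391876 + 0.02921811×0.468248 = 0.090856
  M+10: 0.02921811×0.391876 = 0.011450
Scale to base peak (0.364590) = 100: 12.71 : 59.53 : 100.00 : 73.97 : 24.92 : 3.14

12.71 : 59.53 : 100.00 : 73.97 : 24.92 : 3.14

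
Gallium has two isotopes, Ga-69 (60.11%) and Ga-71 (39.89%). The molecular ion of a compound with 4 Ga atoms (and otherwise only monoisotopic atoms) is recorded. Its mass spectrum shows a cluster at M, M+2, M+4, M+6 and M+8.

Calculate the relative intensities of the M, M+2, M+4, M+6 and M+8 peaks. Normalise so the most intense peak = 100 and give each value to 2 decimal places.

The 4 Ga atoms are independent, so intensities follow the terms of (0.6011 + 0.3989)^4.
P(M) = 0.6011^4 = 0.130553
P(M+2) = 4 × 0.6011^3 × 0.3989^1 = 0.346549
P(M+4) = 6 × 0.6011^2 × 0.3989^2 = 0.344963
P(M+6) = 4 × 0.6011^1 × 0.3989^3 = 0.152616
P(M+8) = 0.3989^4 = 0.025320
The M+2 peak is largest (0.346549); scaling to 100 gives 37.67 : 100.00 : 99.54 : 44.04 : 7.31.

37.67 : 100.00 : 99.54 : 44.04 : 7.31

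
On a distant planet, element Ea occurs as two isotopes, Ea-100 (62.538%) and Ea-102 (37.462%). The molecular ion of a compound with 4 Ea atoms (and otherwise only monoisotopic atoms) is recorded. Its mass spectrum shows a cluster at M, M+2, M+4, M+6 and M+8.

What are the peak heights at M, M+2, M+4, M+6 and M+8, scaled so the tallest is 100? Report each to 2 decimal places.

41.73 : 100.00 : 89.85 : 35.88 : 5.37

Each Ea atom is independently Ea-100 (p = 0.62538) or Ea-102 (q = 0.37462); the cluster is the binomial expansion (p + q)^4.
P(M) = 0.62538^4 = 0.152959
P(M+2) = 4 × 0.62538^3 × 0.37462^1 = 0.366508
P(M+4) = 6 × 0.62538^2 × 0.37462^2 = 0.329322
P(M+6) = 4 × 0.62538^1 × 0.37462^3 = 0.131515
P(M+8) = 0.37462^4 = 0.019695
The M+2 peak is largest (0.366508); scaling to 100 gives 41.73 : 100.00 : 89.85 : 35.88 : 5.37.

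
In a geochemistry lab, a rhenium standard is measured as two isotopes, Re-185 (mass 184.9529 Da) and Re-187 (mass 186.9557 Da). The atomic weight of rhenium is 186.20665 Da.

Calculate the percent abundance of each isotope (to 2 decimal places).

Re-185: 37.40%, Re-187: 62.60%

Writing the weighted mean with unknown fraction x of Re-185:
184.9529·x + 186.9557·(1 − x) = 186.20665
(184.9529 − 186.9557)·x = 186.20665 − 186.9557
x = -0.74905 / -2.0028 = 0.37400 → 37.40% Re-185, 62.60% Re-187.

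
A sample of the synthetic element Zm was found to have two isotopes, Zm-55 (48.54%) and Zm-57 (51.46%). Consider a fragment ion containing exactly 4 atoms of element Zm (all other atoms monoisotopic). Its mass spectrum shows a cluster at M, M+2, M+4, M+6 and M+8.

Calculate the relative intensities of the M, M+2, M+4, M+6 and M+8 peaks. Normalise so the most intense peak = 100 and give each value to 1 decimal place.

14.8 : 62.9 : 100.0 : 70.7 : 18.7

Expanding (0.4854 + 0.5146)^4:
P(M) = 0.4854^4 = 0.055514
P(M+2) = 4 × 0.4854^3 × 0.5146^1 = 0.235412
P(M+4) = 6 × 0.4854^2 × 0.5146^2 = 0.374361
P(M+6) = 4 × 0.4854^1 × 0.5146^3 = 0.264587
P(M+8) = 0.5146^4 = 0.070126
The M+4 peak is largest (0.374361); scaling to 100 gives 14.8 : 62.9 : 100.0 : 70.7 : 18.7.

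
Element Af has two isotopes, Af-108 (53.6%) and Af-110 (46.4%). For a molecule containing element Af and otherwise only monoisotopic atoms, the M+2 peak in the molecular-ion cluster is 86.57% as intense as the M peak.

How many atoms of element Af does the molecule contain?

With n Af atoms, P(M+2)/P(M) = C(n,1)·p^(n−1)q / p^n = n·q/p = n · 0.464/0.536.
n = 0.8657 × 0.536/0.464 = 1.00 ≈ 1

1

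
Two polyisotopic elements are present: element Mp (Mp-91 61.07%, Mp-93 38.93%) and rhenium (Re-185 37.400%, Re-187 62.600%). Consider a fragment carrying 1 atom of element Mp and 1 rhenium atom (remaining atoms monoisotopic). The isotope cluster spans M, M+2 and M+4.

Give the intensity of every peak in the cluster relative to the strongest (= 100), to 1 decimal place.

Element Mp pattern (n=1): 0.6107 : 0.3893
Rhenium pattern (n=1): 0.3740 : 0.6260
Convolve the two distributions (both contribute in 2-u steps):
  M: 0.6107×0.3740 = 0.228402
  M+2: 0.6107×0.6260 + 0.3893×0.3740 = 0.527896
  M+4: 0.3893×0.6260 = 0.243702
Scale to base peak (0.527896) = 100: 43.3 : 100.0 : 46.2

43.3 : 100.0 : 46.2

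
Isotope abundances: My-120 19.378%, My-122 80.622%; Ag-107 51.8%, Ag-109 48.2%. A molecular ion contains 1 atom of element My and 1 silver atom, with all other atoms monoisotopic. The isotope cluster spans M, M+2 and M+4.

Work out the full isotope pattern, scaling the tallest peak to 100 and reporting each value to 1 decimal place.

19.6 : 100.0 : 76.0

Element My pattern (n=1): 0.19378 : 0.80622
Silver pattern (n=1): 0.5180 : 0.4820
Convolve the two distributions (both contribute in 2-u steps):
  M: 0.19378×0.5180 = 0.100378
  M+2: 0.19378×0.4820 + 0.80622×0.5180 = 0.511024
  M+4: 0.80622×0.4820 = 0.388598
Scale to base peak (0.511024) = 100: 19.6 : 100.0 : 76.0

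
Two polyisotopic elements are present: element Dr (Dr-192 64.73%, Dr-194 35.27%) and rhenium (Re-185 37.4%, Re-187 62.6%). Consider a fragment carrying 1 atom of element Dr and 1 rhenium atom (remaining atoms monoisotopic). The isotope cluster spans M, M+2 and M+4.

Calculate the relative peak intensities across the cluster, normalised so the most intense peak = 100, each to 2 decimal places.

Element Dr pattern (n=1): 0.6473 : 0.3527
Rhenium pattern (n=1): 0.3740 : 0.6260
Convolve the two distributions (both contribute in 2-u steps):
  M: 0.6473×0.3740 = 0.242090
  M+2: 0.6473×0.6260 + 0.3527×0.3740 = 0.537120
  M+4: 0.3527×0.6260 = 0.220790
Scale to base peak (0.537120) = 100: 45.07 : 100.00 : 41.11

45.07 : 100.00 : 41.11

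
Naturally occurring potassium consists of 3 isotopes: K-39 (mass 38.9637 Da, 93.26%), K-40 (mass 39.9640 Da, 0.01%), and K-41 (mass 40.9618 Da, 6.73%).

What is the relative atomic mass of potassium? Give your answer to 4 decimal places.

39.0983 Da

Weight each isotope mass by its fractional abundance: 0.9326 × 38.9637 + 0.0001 × 39.9640 + 0.0673 × 40.9618
= 36.33755 + 0.00400 + 2.75673 = 39.09828 Da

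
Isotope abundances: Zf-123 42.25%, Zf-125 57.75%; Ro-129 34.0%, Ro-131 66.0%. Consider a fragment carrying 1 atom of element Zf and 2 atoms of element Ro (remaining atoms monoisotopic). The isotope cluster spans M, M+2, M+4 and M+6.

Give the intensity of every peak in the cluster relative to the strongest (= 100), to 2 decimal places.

11.02 : 57.84 : 100.00 : 56.76

Element Zf pattern (n=1): 0.4225 : 0.5775
Element Ro pattern (n=2): 0.1156 : 0.4488 : 0.4356
Convolve the two distributions (both contribute in 2-u steps):
  M: 0.4225×0.1156 = 0.048841
  M+2: 0.4225×0.4488 + 0.5775×0.1156 = 0.256377
  M+4: 0.4225×0.4356 + 0.5775×0.4488 = 0.443223
  M+6: 0.5775×0.4356 = 0.251559
Scale to base peak (0.443223) = 100: 11.02 : 57.84 : 100.00 : 56.76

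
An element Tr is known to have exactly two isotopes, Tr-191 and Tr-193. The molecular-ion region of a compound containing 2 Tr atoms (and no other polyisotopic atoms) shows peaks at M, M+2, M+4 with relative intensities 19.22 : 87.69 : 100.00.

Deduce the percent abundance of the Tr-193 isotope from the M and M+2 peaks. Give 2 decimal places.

Let p = fractional abundance of Tr-191. I(M+2)/I(M) = [C(2,1)·p^1·(1−p)] / p^2 = 2·(1−p)/p = 87.69/19.22 = 4.5624
(1−p)/p = 4.5624/2 = 2.2812  ⇒  p = 1/(1 + 2.2812) = 0.3048
Tr-191: 30.48%, Tr-193: 69.52%.

69.52%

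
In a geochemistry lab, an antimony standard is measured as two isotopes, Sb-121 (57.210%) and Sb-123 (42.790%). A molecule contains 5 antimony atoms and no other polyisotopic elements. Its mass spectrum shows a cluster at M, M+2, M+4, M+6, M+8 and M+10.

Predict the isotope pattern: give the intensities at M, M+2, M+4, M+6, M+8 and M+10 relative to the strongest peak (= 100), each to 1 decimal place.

17.9 : 66.8 : 100.0 : 74.8 : 28.0 : 4.2

Each Sb atom is independently Sb-121 (p = 0.57210) or Sb-123 (q = 0.42790); the cluster is the binomial expansion (p + q)^5.
P(M) = 0.57210^5 = 0.061286
P(M+2) = 5 × 0.57210^4 × 0.42790^1 = 0.229192
P(M+4) = 10 × 0.57210^3 × 0.42790^2 = 0.342847
P(M+6) = 10 × 0.57210^2 × 0.42790^3 = 0.256431
P(M+8) = 5 × 0.57210^1 × 0.42790^4 = 0.095898
P(M+10) = 0.42790^5 = 0.014345
The M+4 peak is largest (0.342847); scaling to 100 gives 17.9 : 66.8 : 100.0 : 74.8 : 28.0 : 4.2.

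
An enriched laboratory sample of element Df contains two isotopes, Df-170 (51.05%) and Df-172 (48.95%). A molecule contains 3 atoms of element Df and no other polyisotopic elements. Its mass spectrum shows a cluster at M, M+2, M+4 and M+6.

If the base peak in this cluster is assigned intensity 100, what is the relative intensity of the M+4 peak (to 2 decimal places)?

95.89

Term probabilities: M 0.1330, M+2 0.3827, M+4 0.3670, M+6 0.1173. Base peak = M+2.
P(M+2) = C(3,1) × 0.5105^2 × 0.4895^1 = 3 × 0.26061025 × 0.4895 = 0.382706 (base)
P(M+4) = C(3,2) × 0.5105^1 × 0.4895^2 = 3 × 0.5105 × 0.23961025 = 0.366963
Relative intensity = 0.366963 / 0.382706 × 100 = 95.89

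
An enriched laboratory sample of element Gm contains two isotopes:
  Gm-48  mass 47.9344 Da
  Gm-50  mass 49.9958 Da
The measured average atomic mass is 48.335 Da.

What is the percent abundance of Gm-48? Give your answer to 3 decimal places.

80.567%

Writing the weighted mean with unknown fraction x of Gm-48:
47.9344·x + 49.9958·(1 − x) = 48.335
(47.9344 − 49.9958)·x = 48.335 − 49.9958
x = -1.6608 / -2.0614 = 0.80567 → 80.567% Gm-48, 19.433% Gm-50.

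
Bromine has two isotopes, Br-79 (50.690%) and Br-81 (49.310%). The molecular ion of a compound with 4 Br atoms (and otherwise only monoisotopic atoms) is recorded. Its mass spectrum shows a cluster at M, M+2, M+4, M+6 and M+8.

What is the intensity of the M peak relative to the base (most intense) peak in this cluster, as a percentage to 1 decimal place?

Term probabilities: M 0.0660, M+2 0.2569, M+4 0.3749, M+6 0.2431, M+8 0.0591. Base peak = M+4.
P(M+4) = C(4,2) × 0.50690^2 × 0.49310^2 = 6 × 0.25694761 × 0.24314761 = 0.374857 (base)
P(M) = C(4,0) × 0.50690^4 × 0.49310^0 = 1 × 0.06602207 × 1.0000 = 0.066022
Relative intensity = 0.066022 / 0.374857 × 100 = 17.6

17.6%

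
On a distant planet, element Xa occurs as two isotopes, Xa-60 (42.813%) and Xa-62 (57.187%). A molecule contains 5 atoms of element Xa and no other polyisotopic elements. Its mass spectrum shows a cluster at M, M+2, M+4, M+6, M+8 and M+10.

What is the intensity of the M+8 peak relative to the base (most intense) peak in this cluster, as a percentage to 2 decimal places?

66.79%

(0.42813 + 0.57187)^5 gives M 0.0144, M+2 0.0961, M+4 0.2566, M+6 0.3428, M+8 0.2289, M+10 0.0612; the largest is M+6.
P(M+6) = C(5,3) × 0.42813^2 × 0.57187^3 = 10 × 0.1832953 × 0.18702168 = 0.342802 (base)
P(M+8) = C(5,4) × 0.42813^1 × 0.57187^4 = 5 × 0.42813 × 0.10695209 = 0.228947
Relative intensity = 0.228947 / 0.342802 × 100 = 66.79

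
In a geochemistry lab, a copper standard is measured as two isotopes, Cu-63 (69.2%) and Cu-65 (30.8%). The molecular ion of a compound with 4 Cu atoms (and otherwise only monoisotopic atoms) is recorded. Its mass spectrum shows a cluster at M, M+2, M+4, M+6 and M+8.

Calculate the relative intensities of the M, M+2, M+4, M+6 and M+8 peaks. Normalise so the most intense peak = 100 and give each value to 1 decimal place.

The 4 Cu atoms are independent, so intensities follow the terms of (0.692 + 0.308)^4.
P(M) = 0.692^4 = 0.229311
P(M+2) = 4 × 0.692^3 × 0.308^1 = 0.408253
P(M+4) = 6 × 0.692^2 × 0.308^2 = 0.272562
P(M+6) = 4 × 0.692^1 × 0.308^3 = 0.080876
P(M+8) = 0.308^4 = 0.008999
The M+2 peak is largest (0.408253); scaling to 100 gives 56.2 : 100.0 : 66.8 : 19.8 : 2.2.

56.2 : 100.0 : 66.8 : 19.8 : 2.2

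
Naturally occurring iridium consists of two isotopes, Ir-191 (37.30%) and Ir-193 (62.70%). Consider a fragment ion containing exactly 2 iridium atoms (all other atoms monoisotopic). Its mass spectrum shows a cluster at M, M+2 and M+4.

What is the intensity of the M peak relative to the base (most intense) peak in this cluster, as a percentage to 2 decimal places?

29.74%

Binomial terms of (0.3730 + 0.6270)^2: M 0.1391, M+2 0.4677, M+4 0.3931 → M+2 is the base peak.
P(M+2) = C(2,1) × 0.3730^1 × 0.6270^1 = 2 × 0.3730 × 0.6270 = 0.467742 (base)
P(M) = C(2,0) × 0.3730^2 × 0.6270^0 = 1 × 0.139129 × 1.0000 = 0.139129
Relative intensity = 0.139129 / 0.467742 × 100 = 29.74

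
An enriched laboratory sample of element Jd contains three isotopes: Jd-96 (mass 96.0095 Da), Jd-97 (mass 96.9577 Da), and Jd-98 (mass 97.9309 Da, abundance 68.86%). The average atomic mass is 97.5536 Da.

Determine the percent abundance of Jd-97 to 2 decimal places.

23.31%

Let x and y be the fractions of Jd-96 and Jd-97. Then x + y = 1 − 0.6886 = 0.3114 and 96.0095x + 96.9577y = 97.5536 − 0.6886×97.9309 = 30.11838226.
Substituting: 96.0095x + 96.9577(0.3114 − x) = 30.11838226
(96.0095 − 96.9577)x = -0.07424552  ⇒  x = 0.07830, y = 0.23310
Jd-96: 7.83%, Jd-97: 23.31%.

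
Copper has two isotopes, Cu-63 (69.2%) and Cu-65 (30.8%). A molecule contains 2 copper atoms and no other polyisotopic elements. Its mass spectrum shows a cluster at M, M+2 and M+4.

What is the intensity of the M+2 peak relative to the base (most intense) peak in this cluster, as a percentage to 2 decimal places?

Term probabilities: M 0.4789, M+2 0.4263, M+4 0.0949. Base peak = M.
P(M) = C(2,0) × 0.692^2 × 0.308^0 = 1 × 0.478864 × 1.0000 = 0.478864 (base)
P(M+2) = C(2,1) × 0.692^1 × 0.308^1 = 2 × 0.6920 × 0.3080 = 0.426272
Relative intensity = 0.426272 / 0.478864 × 100 = 89.02

89.02%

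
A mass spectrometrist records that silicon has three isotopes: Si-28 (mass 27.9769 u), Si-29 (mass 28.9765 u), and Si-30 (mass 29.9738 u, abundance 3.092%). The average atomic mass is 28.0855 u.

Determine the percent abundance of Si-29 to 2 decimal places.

Let x and y be the fractions of Si-28 and Si-29. Then x + y = 1 − 0.03092 = 0.96908 and 27.9769x + 28.9765y = 28.0855 − 0.03092×29.9738 = 27.158710104.
Substituting: 27.9769x + 28.9765(0.96908 − x) = 27.158710104
(27.9769 − 28.9765)x = -0.921836516  ⇒  x = 0.92221, y = 0.04687
Si-28: 92.22%, Si-29: 4.69%.

4.69%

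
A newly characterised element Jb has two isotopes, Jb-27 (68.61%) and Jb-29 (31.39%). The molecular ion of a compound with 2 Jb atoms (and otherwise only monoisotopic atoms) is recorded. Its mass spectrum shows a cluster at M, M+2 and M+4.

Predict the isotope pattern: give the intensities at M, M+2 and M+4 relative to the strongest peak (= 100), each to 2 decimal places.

The 2 Jb atoms are independent, so intensities follow the terms of (0.6861 + 0.3139)^2.
P(M) = 0.6861^2 = 0.470733
P(M+2) = 2 × 0.6861^1 × 0.3139^1 = 0.430734
P(M+4) = 0.3139^2 = 0.098533
The M peak is largest (0.470733); scaling to 100 gives 100.00 : 91.50 : 20.93.

100.00 : 91.50 : 20.93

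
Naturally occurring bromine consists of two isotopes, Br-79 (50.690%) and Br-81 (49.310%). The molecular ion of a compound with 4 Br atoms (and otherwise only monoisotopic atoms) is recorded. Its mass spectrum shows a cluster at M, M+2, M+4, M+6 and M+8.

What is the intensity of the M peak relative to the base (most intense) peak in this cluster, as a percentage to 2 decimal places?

Term probabilities: M 0.0660, M+2 0.2569, M+4 0.3749, M+6 0.2431, M+8 0.0591. Base peak = M+4.
P(M+4) = C(4,2) × 0.50690^2 × 0.49310^2 = 6 × 0.25694761 × 0.24314761 = 0.374857 (base)
P(M) = C(4,0) × 0.50690^4 × 0.49310^0 = 1 × 0.06602207 × 1.0000 = 0.066022
Relative intensity = 0.066022 / 0.374857 × 100 = 17.61

17.61%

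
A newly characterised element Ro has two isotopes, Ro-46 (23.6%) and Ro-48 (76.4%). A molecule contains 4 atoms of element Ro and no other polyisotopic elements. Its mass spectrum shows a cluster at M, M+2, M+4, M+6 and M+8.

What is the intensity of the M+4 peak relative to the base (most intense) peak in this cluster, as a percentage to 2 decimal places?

Term probabilities: M 0.0031, M+2 0.0402, M+4 0.1951, M+6 0.4210, M+8 0.3407. Base peak = M+6.
P(M+6) = C(4,3) × 0.236^1 × 0.764^3 = 4 × 0.2360 × 0.44594374 = 0.420971 (base)
P(M+4) = C(4,2) × 0.236^2 × 0.764^2 = 6 × 0.055696 × 0.583696 = 0.195057
Relative intensity = 0.195057 / 0.420971 × 100 = 46.34

46.34%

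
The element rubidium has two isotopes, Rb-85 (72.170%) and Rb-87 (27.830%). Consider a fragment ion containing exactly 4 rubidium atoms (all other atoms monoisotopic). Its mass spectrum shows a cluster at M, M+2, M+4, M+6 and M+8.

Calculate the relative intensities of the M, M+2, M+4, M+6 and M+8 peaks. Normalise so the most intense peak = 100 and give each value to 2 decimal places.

64.83 : 100.00 : 57.84 : 14.87 : 1.43

Expanding (0.72170 + 0.27830)^4:
P(M) = 0.72170^4 = 0.271286
P(M+2) = 4 × 0.72170^3 × 0.27830^1 = 0.418450
P(M+4) = 6 × 0.72170^2 × 0.27830^2 = 0.242042
P(M+6) = 4 × 0.72170^1 × 0.27830^3 = 0.062224
P(M+8) = 0.27830^4 = 0.005999
The M+2 peak is largest (0.418450); scaling to 100 gives 64.83 : 100.00 : 57.84 : 14.87 : 1.43.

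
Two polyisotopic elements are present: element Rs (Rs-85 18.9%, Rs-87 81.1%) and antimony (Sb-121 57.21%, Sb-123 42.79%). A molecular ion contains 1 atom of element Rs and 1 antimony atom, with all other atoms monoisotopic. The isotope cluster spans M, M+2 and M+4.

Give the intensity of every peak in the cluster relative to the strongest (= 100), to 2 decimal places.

19.85 : 100.00 : 63.69

Element Rs pattern (n=1): 0.1890 : 0.8110
Antimony pattern (n=1): 0.5721 : 0.4279
Convolve the two distributions (both contribute in 2-u steps):
  M: 0.1890×0.5721 = 0.108127
  M+2: 0.1890×0.4279 + 0.8110×0.5721 = 0.544846
  M+4: 0.8110×0.4279 = 0.347027
Scale to base peak (0.544846) = 100: 19.85 : 100.00 : 63.69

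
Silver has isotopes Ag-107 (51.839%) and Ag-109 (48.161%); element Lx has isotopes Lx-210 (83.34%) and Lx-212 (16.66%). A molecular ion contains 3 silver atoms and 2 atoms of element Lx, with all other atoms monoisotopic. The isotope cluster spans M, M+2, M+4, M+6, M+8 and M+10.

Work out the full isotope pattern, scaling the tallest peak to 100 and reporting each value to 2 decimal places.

Silver pattern (n=3): 0.13930601 : 0.38826655 : 0.36071887 : 0.11170857
Element Lx pattern (n=2): 0.69455556 : 0.27768888 : 0.02775556
Convolve the two distributions (both contribute in 2-u steps):
  M: 0.13930601×0.69455556 = 0.096756
  M+2: 0.13930601×0.27768888 + 0.38826655×0.69455556 = 0.308356
  M+4: 0.13930601×0.02775556 + 0.38826655×0.27768888 + 0.36071887×0.69455556 = 0.362223
  M+6: 0.38826655×0.02775556 + 0.36071887×0.27768888 + 0.11170857×0.69455556 = 0.188532
  M+8: 0.36071887×0.02775556 + 0.11170857×0.27768888 = 0.041032
  M+10: 0.11170857×0.02775556 = 0.003101
Scale to base peak (0.362223) = 100: 26.71 : 85.13 : 100.00 : 52.05 : 11.33 : 0.86

26.71 : 85.13 : 100.00 : 52.05 : 11.33 : 0.86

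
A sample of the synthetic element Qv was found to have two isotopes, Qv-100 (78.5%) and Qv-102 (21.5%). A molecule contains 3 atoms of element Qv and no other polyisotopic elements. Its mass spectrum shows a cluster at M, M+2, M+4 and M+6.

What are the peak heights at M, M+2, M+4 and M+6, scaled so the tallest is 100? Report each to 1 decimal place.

100.0 : 82.2 : 22.5 : 2.1

Expanding (0.785 + 0.215)^3:
P(M) = 0.785^3 = 0.483737
P(M+2) = 3 × 0.785^2 × 0.215^1 = 0.397465
P(M+4) = 3 × 0.785^1 × 0.215^2 = 0.108860
P(M+6) = 0.215^3 = 0.009938
The M peak is largest (0.483737); scaling to 100 gives 100.0 : 82.2 : 22.5 : 2.1.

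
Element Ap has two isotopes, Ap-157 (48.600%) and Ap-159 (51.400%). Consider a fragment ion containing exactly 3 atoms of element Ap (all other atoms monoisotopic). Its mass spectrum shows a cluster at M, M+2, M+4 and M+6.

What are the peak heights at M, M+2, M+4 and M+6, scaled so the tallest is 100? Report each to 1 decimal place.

29.8 : 94.6 : 100.0 : 35.3

Each Ap atom is independently Ap-157 (p = 0.48600) or Ap-159 (q = 0.51400); the cluster is the binomial expansion (p + q)^3.
P(M) = 0.48600^3 = 0.114791
P(M+2) = 3 × 0.48600^2 × 0.51400^1 = 0.364214
P(M+4) = 3 × 0.48600^1 × 0.51400^2 = 0.385198
P(M+6) = 0.51400^3 = 0.135797
The M+4 peak is largest (0.385198); scaling to 100 gives 29.8 : 94.6 : 100.0 : 35.3.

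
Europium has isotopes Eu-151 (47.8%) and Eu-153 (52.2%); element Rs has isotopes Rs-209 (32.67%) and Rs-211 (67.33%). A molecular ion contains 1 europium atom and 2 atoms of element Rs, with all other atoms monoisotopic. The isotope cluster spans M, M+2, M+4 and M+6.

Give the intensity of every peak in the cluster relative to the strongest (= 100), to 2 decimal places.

11.43 : 59.60 : 100.00 : 53.02

Europium pattern (n=1): 0.4780 : 0.5220
Element Rs pattern (n=2): 0.10673289 : 0.43993422 : 0.45333289
Convolve the two distributions (both contribute in 2-u steps):
  M: 0.4780×0.10673289 = 0.051018
  M+2: 0.4780×0.43993422 + 0.5220×0.10673289 = 0.266003
  M+4: 0.4780×0.45333289 + 0.5220×0.43993422 = 0.446339
  M+6: 0.5220×0.45333289 = 0.236640
Scale to base peak (0.446339) = 100: 11.43 : 59.60 : 100.00 : 53.02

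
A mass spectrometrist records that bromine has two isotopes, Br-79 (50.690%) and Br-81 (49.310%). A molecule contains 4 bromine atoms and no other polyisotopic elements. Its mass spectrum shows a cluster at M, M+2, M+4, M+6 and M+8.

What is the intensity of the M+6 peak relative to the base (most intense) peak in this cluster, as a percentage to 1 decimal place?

Term probabilities: M 0.0660, M+2 0.2569, M+4 0.3749, M+6 0.2431, M+8 0.0591. Base peak = M+4.
P(M+4) = C(4,2) × 0.50690^2 × 0.49310^2 = 6 × 0.25694761 × 0.24314761 = 0.374857 (base)
P(M+6) = C(4,3) × 0.50690^1 × 0.49310^3 = 4 × 0.5069 × 0.11989609 = 0.243101
Relative intensity = 0.243101 / 0.374857 × 100 = 64.9

64.9%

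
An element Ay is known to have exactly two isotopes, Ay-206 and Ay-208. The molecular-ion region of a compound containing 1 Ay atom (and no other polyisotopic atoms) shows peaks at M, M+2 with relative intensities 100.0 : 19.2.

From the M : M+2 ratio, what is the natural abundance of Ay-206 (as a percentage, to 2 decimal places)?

83.89%

Write p for the Ay-206 fraction. I(M+2)/I(M) = [C(1,1)·p^0·(1−p)] / p^1 = 1·(1−p)/p = 19.2/100.0 = 0.1920
(1−p)/p = 0.1920/1 = 0.1920  ⇒  p = 1/(1 + 0.1920) = 0.8389
Ay-206: 83.89%, Ay-208: 16.11%.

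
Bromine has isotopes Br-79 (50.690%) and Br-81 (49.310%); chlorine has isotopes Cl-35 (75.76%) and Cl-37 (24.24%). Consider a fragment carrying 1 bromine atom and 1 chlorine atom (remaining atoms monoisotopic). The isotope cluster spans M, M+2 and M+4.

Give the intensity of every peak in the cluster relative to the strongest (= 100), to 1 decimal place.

Bromine pattern (n=1): 0.5069 : 0.4931
Chlorine pattern (n=1): 0.7576 : 0.2424
Convolve the two distributions (both contribute in 2-u steps):
  M: 0.5069×0.7576 = 0.384027
  M+2: 0.5069×0.2424 + 0.4931×0.7576 = 0.496445
  M+4: 0.4931×0.2424 = 0.119527
Scale to base peak (0.496445) = 100: 77.4 : 100.0 : 24.1

77.4 : 100.0 : 24.1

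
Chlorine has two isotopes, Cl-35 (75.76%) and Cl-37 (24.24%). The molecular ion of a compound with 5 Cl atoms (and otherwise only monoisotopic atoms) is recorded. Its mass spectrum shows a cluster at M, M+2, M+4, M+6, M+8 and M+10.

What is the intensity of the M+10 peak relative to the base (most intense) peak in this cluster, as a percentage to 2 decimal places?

Term probabilities: M 0.2496, M+2 0.3993, M+4 0.2555, M+6 0.0817, M+8 0.0131, M+10 0.0008. Base peak = M+2.
P(M+2) = C(5,1) × 0.7576^4 × 0.2424^1 = 5 × 0.32942751 × 0.2424 = 0.399266 (base)
P(M+10) = C(5,5) × 0.7576^0 × 0.2424^5 = 1 × 1.0000 × 0.00083688 = 0.000837
Relative intensity = 0.000837 / 0.399266 × 100 = 0.21

0.21%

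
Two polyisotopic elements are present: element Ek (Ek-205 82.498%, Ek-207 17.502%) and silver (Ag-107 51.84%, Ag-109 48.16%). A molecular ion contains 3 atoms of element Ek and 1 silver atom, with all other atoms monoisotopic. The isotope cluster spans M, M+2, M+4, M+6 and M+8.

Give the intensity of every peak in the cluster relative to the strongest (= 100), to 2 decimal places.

63.88 : 100.00 : 46.39 : 8.62 : 0.57

Element Ek pattern (n=3): 0.56147479 : 0.35735164 : 0.07581236 : 0.00536121
Silver pattern (n=1): 0.5184 : 0.4816
Convolve the two distributions (both contribute in 2-u steps):
  M: 0.56147479×0.5184 = 0.291069
  M+2: 0.56147479×0.4816 + 0.35735164×0.5184 = 0.455657
  M+4: 0.35735164×0.4816 + 0.07581236×0.5184 = 0.211402
  M+6: 0.07581236×0.4816 + 0.00536121×0.5184 = 0.039290
  M+8: 0.00536121×0.4816 = 0.002582
Scale to base peak (0.455657) = 100: 63.88 : 100.00 : 46.39 : 8.62 : 0.57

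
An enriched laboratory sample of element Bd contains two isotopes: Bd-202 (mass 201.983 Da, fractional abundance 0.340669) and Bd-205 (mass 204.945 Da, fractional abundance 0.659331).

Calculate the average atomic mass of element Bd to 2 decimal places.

The abundance-weighted mean is 0.340669 × 201.983 + 0.659331 × 204.945
= 68.8093 + 135.1266 = 203.9359 Da

203.94 Da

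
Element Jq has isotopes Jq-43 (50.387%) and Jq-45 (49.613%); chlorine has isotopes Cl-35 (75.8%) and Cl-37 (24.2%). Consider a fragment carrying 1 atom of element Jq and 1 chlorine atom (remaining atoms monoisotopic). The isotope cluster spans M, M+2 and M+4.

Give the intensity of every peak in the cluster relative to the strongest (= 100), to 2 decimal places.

Element Jq pattern (n=1): 0.50387 : 0.49613
Chlorine pattern (n=1): 0.7580 : 0.2420
Convolve the two distributions (both contribute in 2-u steps):
  M: 0.50387×0.7580 = 0.381933
  M+2: 0.50387×0.2420 + 0.49613×0.7580 = 0.498003
  M+4: 0.49613×0.2420 = 0.120063
Scale to base peak (0.498003) = 100: 76.69 : 100.00 : 24.11

76.69 : 100.00 : 24.11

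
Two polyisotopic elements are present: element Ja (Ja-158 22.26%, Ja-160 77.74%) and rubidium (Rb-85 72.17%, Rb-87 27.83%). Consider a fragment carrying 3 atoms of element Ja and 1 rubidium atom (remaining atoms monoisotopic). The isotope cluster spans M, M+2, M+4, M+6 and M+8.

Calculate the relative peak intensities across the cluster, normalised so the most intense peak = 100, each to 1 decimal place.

Element Ja pattern (n=3): 0.01103 : 0.11556228 : 0.40358544 : 0.46982228
Rubidium pattern (n=1): 0.7217 : 0.2783
Convolve the two distributions (both contribute in 2-u steps):
  M: 0.01103×0.7217 = 0.007960
  M+2: 0.01103×0.2783 + 0.11556228×0.7217 = 0.086471
  M+4: 0.11556228×0.2783 + 0.40358544×0.7217 = 0.323429
  M+6: 0.40358544×0.2783 + 0.46982228×0.7217 = 0.451389
  M+8: 0.46982228×0.2783 = 0.130752
Scale to base peak (0.451389) = 100: 1.8 : 19.2 : 71.7 : 100.0 : 29.0

1.8 : 19.2 : 71.7 : 100.0 : 29.0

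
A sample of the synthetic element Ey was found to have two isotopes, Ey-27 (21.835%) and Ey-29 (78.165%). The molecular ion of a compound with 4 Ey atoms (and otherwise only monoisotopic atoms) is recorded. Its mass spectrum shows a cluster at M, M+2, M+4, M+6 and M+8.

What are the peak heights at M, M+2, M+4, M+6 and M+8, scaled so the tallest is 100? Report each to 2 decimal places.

0.54 : 7.80 : 41.90 : 100.00 : 89.50

Each Ey atom is independently Ey-27 (p = 0.21835) or Ey-29 (q = 0.78165); the cluster is the binomial expansion (p + q)^4.
P(M) = 0.21835^4 = 0.002273
P(M+2) = 4 × 0.21835^3 × 0.78165^1 = 0.032549
P(M+4) = 6 × 0.21835^2 × 0.78165^2 = 0.174776
P(M+6) = 4 × 0.21835^1 × 0.78165^3 = 0.417110
P(M+8) = 0.78165^4 = 0.373293
The M+6 peak is largest (0.417110); scaling to 100 gives 0.54 : 7.80 : 41.90 : 100.00 : 89.50.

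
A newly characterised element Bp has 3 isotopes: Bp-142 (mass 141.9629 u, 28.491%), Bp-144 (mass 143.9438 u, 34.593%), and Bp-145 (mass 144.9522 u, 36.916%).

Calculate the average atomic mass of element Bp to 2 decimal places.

Average mass = Σ (abundance × isotope mass) = 0.28491 × 141.9629 + 0.34593 × 143.9438 + 0.36916 × 144.9522
= 40.44665 + 49.79448 + 53.51055 = 143.75168 u

143.75 u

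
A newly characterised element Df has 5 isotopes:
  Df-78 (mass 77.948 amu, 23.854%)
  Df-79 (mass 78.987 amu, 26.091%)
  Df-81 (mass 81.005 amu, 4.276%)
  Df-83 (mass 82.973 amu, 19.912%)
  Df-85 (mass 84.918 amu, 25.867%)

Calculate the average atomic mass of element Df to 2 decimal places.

Ar = Σ fᵢ·mᵢ = 0.23854 × 77.948 + 0.26091 × 78.987 + 0.04276 × 81.005 + 0.19912 × 82.973 + 0.25867 × 84.918
= 18.5937 + 20.6085 + 3.4638 + 16.5216 + 21.9657 = 81.1533 amu

81.15 amu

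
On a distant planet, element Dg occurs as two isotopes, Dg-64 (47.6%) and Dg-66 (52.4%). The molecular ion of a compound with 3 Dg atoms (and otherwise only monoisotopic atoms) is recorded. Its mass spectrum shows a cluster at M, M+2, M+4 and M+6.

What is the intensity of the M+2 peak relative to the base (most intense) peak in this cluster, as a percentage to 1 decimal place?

(0.476 + 0.524)^3 gives M 0.1079, M+2 0.3562, M+4 0.3921, M+6 0.1439; the largest is M+4.
P(M+4) = C(3,2) × 0.476^1 × 0.524^2 = 3 × 0.4760 × 0.274576 = 0.392095 (base)
P(M+2) = C(3,1) × 0.476^2 × 0.524^1 = 3 × 0.226576 × 0.5240 = 0.356177
Relative intensity = 0.356177 / 0.392095 × 100 = 90.8

90.8%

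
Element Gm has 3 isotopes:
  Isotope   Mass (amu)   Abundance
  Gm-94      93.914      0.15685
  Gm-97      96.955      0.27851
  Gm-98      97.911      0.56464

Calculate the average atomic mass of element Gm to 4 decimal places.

97.0178 amu

The abundance-weighted mean is 0.15685 × 93.914 + 0.27851 × 96.955 + 0.56464 × 97.911
= 14.73041 + 27.00294 + 55.28447 = 97.01782 amu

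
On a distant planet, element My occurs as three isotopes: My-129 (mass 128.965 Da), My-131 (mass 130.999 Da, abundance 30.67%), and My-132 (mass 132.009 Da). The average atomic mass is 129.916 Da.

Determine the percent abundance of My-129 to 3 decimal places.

Let x and y be the fractions of My-129 and My-132. Then x + y = 1 − 0.3067 = 0.6933 and 128.965x + 132.009y = 129.916 − 0.3067×130.999 = 89.7386067.
Substituting: 128.965x + 132.009(0.6933 − x) = 89.7386067
(128.965 − 132.009)x = -1.783233  ⇒  x = 0.58582, y = 0.10748
My-129: 58.582%, My-132: 10.748%.

58.582%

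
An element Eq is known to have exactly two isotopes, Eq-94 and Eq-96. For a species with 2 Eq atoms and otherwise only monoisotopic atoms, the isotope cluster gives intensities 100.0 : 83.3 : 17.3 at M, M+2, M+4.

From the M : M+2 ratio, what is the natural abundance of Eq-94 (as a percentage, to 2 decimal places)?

70.60%

Write p for the Eq-94 fraction. I(M+2)/I(M) = [C(2,1)·p^1·(1−p)] / p^2 = 2·(1−p)/p = 83.3/100.0 = 0.8330
(1−p)/p = 0.8330/2 = 0.4165  ⇒  p = 1/(1 + 0.4165) = 0.7060
Eq-94: 70.60%, Eq-96: 29.40%.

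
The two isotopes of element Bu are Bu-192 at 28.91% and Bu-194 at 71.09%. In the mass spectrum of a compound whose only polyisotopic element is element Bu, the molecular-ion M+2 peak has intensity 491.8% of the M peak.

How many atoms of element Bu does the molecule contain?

2

With n Bu atoms, P(M+2)/P(M) = C(n,1)·p^(n−1)q / p^n = n·q/p = n · 0.7109/0.2891.
n = 4.918 × 0.2891/0.7109 = 2.00 ≈ 2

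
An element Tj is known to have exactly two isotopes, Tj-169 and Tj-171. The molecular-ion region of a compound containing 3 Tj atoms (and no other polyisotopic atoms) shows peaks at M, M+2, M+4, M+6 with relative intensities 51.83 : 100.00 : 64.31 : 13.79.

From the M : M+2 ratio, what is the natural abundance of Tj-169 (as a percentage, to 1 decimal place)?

Write p for the Tj-169 fraction. I(M+2)/I(M) = [C(3,1)·p^2·(1−p)] / p^3 = 3·(1−p)/p = 100.00/51.83 = 1.9294
(1−p)/p = 1.9294/3 = 0.6431  ⇒  p = 1/(1 + 0.6431) = 0.6086
Tj-169: 60.9%, Tj-171: 39.1%.

60.9%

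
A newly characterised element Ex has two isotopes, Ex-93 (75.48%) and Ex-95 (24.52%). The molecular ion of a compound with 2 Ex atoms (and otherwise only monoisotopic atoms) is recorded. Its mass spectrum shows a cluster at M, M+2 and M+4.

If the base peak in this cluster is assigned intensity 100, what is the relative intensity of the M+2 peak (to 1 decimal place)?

Binomial terms of (0.7548 + 0.2452)^2: M 0.5697, M+2 0.3702, M+4 0.0601 → M is the base peak.
P(M) = C(2,0) × 0.7548^2 × 0.2452^0 = 1 × 0.56972304 × 1.0000 = 0.569723 (base)
P(M+2) = C(2,1) × 0.7548^1 × 0.2452^1 = 2 × 0.7548 × 0.2452 = 0.370154
Relative intensity = 0.370154 / 0.569723 × 100 = 65.0

65.0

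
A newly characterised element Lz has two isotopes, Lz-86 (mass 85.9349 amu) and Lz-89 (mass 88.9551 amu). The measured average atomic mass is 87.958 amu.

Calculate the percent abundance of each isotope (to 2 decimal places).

Let x be the fractional abundance of Lz-86; then Lz-89 has abundance 1 − x.
85.9349·x + 88.9551·(1 − x) = 87.958
(85.9349 − 88.9551)·x = 87.958 − 88.9551
x = -0.9971 / -3.0202 = 0.33014 → 33.01% Lz-86, 66.99% Lz-89.

Lz-86: 33.01%, Lz-89: 66.99%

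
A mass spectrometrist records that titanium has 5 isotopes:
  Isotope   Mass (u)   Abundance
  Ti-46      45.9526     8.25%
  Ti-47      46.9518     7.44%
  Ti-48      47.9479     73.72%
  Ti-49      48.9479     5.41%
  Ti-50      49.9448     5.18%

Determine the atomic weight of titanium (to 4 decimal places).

47.8667 u

The abundance-weighted mean is 0.0825 × 45.9526 + 0.0744 × 46.9518 + 0.7372 × 47.9479 + 0.0541 × 48.9479 + 0.0518 × 49.9448
= 3.79109 + 3.49321 + 35.34719 + 2.64808 + 2.58714 = 47.86671 u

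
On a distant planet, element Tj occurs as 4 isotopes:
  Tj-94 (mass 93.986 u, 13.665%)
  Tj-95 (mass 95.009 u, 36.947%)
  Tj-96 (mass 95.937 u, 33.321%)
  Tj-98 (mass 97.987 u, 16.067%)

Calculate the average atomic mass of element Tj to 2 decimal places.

95.66 u

Weight each isotope mass by its fractional abundance: 0.13665 × 93.986 + 0.36947 × 95.009 + 0.33321 × 95.937 + 0.16067 × 97.987
= 12.8432 + 35.1030 + 31.9672 + 15.7436 = 95.6570 u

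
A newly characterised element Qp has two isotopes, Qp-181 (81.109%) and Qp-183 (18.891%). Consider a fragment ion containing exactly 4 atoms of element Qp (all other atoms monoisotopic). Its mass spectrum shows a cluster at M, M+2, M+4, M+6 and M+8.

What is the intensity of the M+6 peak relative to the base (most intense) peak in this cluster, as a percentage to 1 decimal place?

Binomial terms of (0.81109 + 0.18891)^4: M 0.4328, M+2 0.4032, M+4 0.1409, M+6 0.0219, M+8 0.0013 → M is the base peak.
P(M) = C(4,0) × 0.81109^4 × 0.18891^0 = 1 × 0.43278897 × 1.0000 = 0.432789 (base)
P(M+6) = C(4,3) × 0.81109^1 × 0.18891^3 = 4 × 0.81109 × 0.00674163 = 0.021872
Relative intensity = 0.021872 / 0.432789 × 100 = 5.1

5.1%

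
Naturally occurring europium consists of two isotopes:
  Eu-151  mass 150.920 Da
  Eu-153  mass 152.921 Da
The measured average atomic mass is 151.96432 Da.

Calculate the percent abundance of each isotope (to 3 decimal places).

Eu-151: 47.810%, Eu-153: 52.190%

Writing the weighted mean with unknown fraction x of Eu-151:
150.920·x + 152.921·(1 − x) = 151.96432
(150.920 − 152.921)·x = 151.96432 − 152.921
x = -0.95668 / -2.001 = 0.47810 → 47.810% Eu-151, 52.190% Eu-153.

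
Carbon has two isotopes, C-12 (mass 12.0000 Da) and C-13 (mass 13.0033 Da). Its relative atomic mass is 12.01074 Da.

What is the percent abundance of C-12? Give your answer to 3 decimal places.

98.930%

Writing the weighted mean with unknown fraction x of C-12:
12.0000·x + 13.0033·(1 − x) = 12.01074
(12.0000 − 13.0033)·x = 12.01074 − 13.0033
x = -0.99256 / -1.0033 = 0.98930 → 98.930% C-12, 1.070% C-13.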